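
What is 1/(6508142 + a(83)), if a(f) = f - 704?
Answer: 1/6507521 ≈ 1.5367e-7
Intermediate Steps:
a(f) = -704 + f
1/(6508142 + a(83)) = 1/(6508142 + (-704 + 83)) = 1/(6508142 - 621) = 1/6507521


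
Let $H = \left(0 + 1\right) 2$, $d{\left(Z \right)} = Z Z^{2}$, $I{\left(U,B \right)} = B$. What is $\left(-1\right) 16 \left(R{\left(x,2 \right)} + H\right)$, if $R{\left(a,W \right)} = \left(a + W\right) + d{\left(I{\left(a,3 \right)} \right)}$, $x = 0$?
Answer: $-496$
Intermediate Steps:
$d{\left(Z \right)} = Z^{3}$
$R{\left(a,W \right)} = 27 + W + a$ ($R{\left(a,W \right)} = \left(a + W\right) + 3^{3} = \left(W + a\right) + 27 = 27 + W + a$)
$H = 2$ ($H = 1 \cdot 2 = 2$)
$\left(-1\right) 16 \left(R{\left(x,2 \right)} + H\right) = \left(-1\right) 16 \left(\left(27 + 2 + 0\right) + 2\right) = - 16 \left(29 + 2\right) = \left(-16\right) 31 = -496$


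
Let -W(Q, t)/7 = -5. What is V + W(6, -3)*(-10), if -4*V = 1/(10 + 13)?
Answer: -32201/92 ≈ -350.01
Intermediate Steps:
W(Q, t) = 35 (W(Q, t) = -7*(-5) = 35)
V = -1/92 (V = -1/(4*(10 + 13)) = -1/4/23 = -1/4*1/23 = -1/92 ≈ -0.010870)
V + W(6, -3)*(-10) = -1/92 + 35*(-10) = -1/92 - 350 = -32201/92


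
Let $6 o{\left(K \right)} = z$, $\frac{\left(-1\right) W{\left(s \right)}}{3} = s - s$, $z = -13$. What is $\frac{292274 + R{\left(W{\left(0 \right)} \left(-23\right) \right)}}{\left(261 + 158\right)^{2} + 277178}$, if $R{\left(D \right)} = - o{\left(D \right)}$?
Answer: $\frac{1753657}{2716434} \approx 0.64557$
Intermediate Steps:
$W{\left(s \right)} = 0$ ($W{\left(s \right)} = - 3 \left(s - s\right) = \left(-3\right) 0 = 0$)
$o{\left(K \right)} = - \frac{13}{6}$ ($o{\left(K \right)} = \frac{1}{6} \left(-13\right) = - \frac{13}{6}$)
$R{\left(D \right)} = \frac{13}{6}$ ($R{\left(D \right)} = \left(-1\right) \left(- \frac{13}{6}\right) = \frac{13}{6}$)
$\frac{292274 + R{\left(W{\left(0 \right)} \left(-23\right) \right)}}{\left(261 + 158\right)^{2} + 277178} = \frac{292274 + \frac{13}{6}}{\left(261 + 158\right)^{2} + 277178} = \frac{1753657}{6 \left(419^{2} + 277178\right)} = \frac{1753657}{6 \left(175561 + 277178\right)} = \frac{1753657}{6 \cdot 452739} = \frac{1753657}{6} \cdot \frac{1}{452739} = \frac{1753657}{2716434}$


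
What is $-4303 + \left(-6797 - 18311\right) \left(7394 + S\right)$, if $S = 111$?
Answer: $-188439843$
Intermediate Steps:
$-4303 + \left(-6797 - 18311\right) \left(7394 + S\right) = -4303 + \left(-6797 - 18311\right) \left(7394 + 111\right) = -4303 - 188435540 = -188439843$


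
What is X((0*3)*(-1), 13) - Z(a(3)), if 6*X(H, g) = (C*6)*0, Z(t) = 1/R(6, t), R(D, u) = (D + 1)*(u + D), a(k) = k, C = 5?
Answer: -1/63 ≈ -0.015873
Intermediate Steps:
R(D, u) = (1 + D)*(D + u)
Z(t) = 1/(42 + 7*t) (Z(t) = 1/(6 + t + 6² + 6*t) = 1/(6 + t + 36 + 6*t) = 1/(42 + 7*t))
X(H, g) = 0 (X(H, g) = ((5*6)*0)/6 = (30*0)/6 = (⅙)*0 = 0)
X((0*3)*(-1), 13) - Z(a(3)) = 0 - 1/(7*(6 + 3)) = 0 - 1/(7*9) = 0 - 1*1/63 = 0 - 1/63 = -1/63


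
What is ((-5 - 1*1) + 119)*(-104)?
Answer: -11752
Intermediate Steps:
((-5 - 1*1) + 119)*(-104) = ((-5 - 1) + 119)*(-104) = (-6 + 119)*(-104) = 113*(-104) = -11752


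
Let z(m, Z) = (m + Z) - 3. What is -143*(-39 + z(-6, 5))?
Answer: 6149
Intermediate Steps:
z(m, Z) = -3 + Z + m (z(m, Z) = (Z + m) - 3 = -3 + Z + m)
-143*(-39 + z(-6, 5)) = -143*(-39 + (-3 + 5 - 6)) = -143*(-39 - 4) = -143*(-43) = 6149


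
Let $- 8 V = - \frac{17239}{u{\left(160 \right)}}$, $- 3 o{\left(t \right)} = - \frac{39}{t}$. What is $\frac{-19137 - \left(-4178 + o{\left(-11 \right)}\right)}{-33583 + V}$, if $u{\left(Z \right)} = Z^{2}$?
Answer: $\frac{33696972800}{75655592771} \approx 0.4454$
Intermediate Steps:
$o{\left(t \right)} = \frac{13}{t}$ ($o{\left(t \right)} = - \frac{\left(-39\right) \frac{1}{t}}{3} = \frac{13}{t}$)
$V = \frac{17239}{204800}$ ($V = - \frac{\left(-17239\right) \frac{1}{160^{2}}}{8} = - \frac{\left(-17239\right) \frac{1}{25600}}{8} = \left(- \frac{1}{8}\right) \left(- \frac{17239}{25600}\right) = \frac{17239}{204800} \approx 0.084175$)
$\frac{-19137 - \left(-4178 + o{\left(-11 \right)}\right)}{-33583 + V} = \frac{-19137 + \left(4178 - \frac{13}{-11}\right)}{-33583 + \frac{17239}{204800}} = \frac{-19137 + \left(4178 - 13 \left(- \frac{1}{11}\right)\right)}{- \frac{6877781161}{204800}} = \left(-19137 + \left(4178 - - \frac{13}{11}\right)\right) \left(- \frac{204800}{6877781161}\right) = \left(-19137 + \left(4178 + \frac{13}{11}\right)\right) \left(- \frac{204800}{6877781161}\right) = \left(-19137 + \frac{45971}{11}\right) \left(- \frac{204800}{6877781161}\right) = \left(- \frac{164536}{11}\right) \left(- \frac{204800}{6877781161}\right) = \frac{33696972800}{75655592771}$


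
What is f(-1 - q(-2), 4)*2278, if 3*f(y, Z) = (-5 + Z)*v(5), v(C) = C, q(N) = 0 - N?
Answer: -11390/3 ≈ -3796.7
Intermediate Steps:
q(N) = -N
f(y, Z) = -25/3 + 5*Z/3 (f(y, Z) = ((-5 + Z)*5)/3 = (-25 + 5*Z)/3 = -25/3 + 5*Z/3)
f(-1 - q(-2), 4)*2278 = (-25/3 + (5/3)*4)*2278 = (-25/3 + 20/3)*2278 = -5/3*2278 = -11390/3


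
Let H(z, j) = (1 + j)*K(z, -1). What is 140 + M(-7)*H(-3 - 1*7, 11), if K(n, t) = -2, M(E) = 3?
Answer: 68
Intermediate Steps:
H(z, j) = -2 - 2*j (H(z, j) = (1 + j)*(-2) = -2 - 2*j)
140 + M(-7)*H(-3 - 1*7, 11) = 140 + 3*(-2 - 2*11) = 140 + 3*(-2 - 22) = 140 + 3*(-24) = 140 - 72 = 68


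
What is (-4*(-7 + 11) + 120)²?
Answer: 10816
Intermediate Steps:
(-4*(-7 + 11) + 120)² = (-4*4 + 120)² = (-16 + 120)² = 104² = 10816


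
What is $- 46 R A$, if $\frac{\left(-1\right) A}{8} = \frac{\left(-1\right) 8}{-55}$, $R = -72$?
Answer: $- \frac{211968}{55} \approx -3854.0$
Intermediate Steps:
$A = - \frac{64}{55}$ ($A = - 8 \frac{\left(-1\right) 8}{-55} = - 8 \left(\left(-8\right) \left(- \frac{1}{55}\right)\right) = \left(-8\right) \frac{8}{55} = - \frac{64}{55} \approx -1.1636$)
$- 46 R A = \left(-46\right) \left(-72\right) \left(- \frac{64}{55}\right) = 3312 \left(- \frac{64}{55}\right) = - \frac{211968}{55}$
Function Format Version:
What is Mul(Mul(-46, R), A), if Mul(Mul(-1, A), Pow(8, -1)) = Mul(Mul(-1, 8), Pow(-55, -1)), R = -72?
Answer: Rational(-211968, 55) ≈ -3854.0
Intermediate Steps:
A = Rational(-64, 55) (A = Mul(-8, Mul(Mul(-1, 8), Pow(-55, -1))) = Mul(-8, Mul(-8, Rational(-1, 55))) = Mul(-8, Rational(8, 55)) = Rational(-64, 55) ≈ -1.1636)
Mul(Mul(-46, R), A) = Mul(Mul(-46, -72), Rational(-64, 55)) = Mul(3312, Rational(-64, 55)) = Rational(-211968, 55)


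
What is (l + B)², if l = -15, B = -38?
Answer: 2809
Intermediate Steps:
(l + B)² = (-15 - 38)² = (-53)² = 2809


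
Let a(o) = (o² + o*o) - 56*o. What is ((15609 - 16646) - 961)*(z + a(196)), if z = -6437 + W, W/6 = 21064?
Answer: -371234394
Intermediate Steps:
W = 126384 (W = 6*21064 = 126384)
z = 119947 (z = -6437 + 126384 = 119947)
a(o) = -56*o + 2*o² (a(o) = (o² + o²) - 56*o = 2*o² - 56*o = -56*o + 2*o²)
((15609 - 16646) - 961)*(z + a(196)) = ((15609 - 16646) - 961)*(119947 + 2*196*(-28 + 196)) = (-1037 - 961)*(119947 + 2*196*168) = -1998*(119947 + 65856) = -1998*185803 = -371234394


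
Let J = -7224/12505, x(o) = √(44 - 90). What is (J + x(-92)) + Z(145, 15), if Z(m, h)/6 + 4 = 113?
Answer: 8171046/12505 + I*√46 ≈ 653.42 + 6.7823*I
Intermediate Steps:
Z(m, h) = 654 (Z(m, h) = -24 + 6*113 = -24 + 678 = 654)
x(o) = I*√46 (x(o) = √(-46) = I*√46)
J = -7224/12505 (J = -7224*1/12505 = -7224/12505 ≈ -0.57769)
(J + x(-92)) + Z(145, 15) = (-7224/12505 + I*√46) + 654 = 8171046/12505 + I*√46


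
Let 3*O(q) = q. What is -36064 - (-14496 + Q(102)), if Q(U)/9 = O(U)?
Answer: -21874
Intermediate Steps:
O(q) = q/3
Q(U) = 3*U (Q(U) = 9*(U/3) = 3*U)
-36064 - (-14496 + Q(102)) = -36064 - (-14496 + 3*102) = -36064 - (-14496 + 306) = -36064 - 1*(-14190) = -36064 + 14190 = -21874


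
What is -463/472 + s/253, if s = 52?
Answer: -92595/119416 ≈ -0.77540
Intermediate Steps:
-463/472 + s/253 = -463/472 + 52/253 = -92595/119416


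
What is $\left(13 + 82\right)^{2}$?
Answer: $9025$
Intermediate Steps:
$\left(13 + 82\right)^{2} = 95^{2} = 9025$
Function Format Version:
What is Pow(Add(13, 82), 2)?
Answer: 9025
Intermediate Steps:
Pow(Add(13, 82), 2) = Pow(95, 2) = 9025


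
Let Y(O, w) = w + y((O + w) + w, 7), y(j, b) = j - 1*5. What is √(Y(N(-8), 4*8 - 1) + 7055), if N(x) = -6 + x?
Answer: √7129 ≈ 84.433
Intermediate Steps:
y(j, b) = -5 + j (y(j, b) = j - 5 = -5 + j)
Y(O, w) = -5 + O + 3*w (Y(O, w) = w + (-5 + ((O + w) + w)) = w + (-5 + (O + 2*w)) = w + (-5 + O + 2*w) = -5 + O + 3*w)
√(Y(N(-8), 4*8 - 1) + 7055) = √((-5 + (-6 - 8) + 3*(4*8 - 1)) + 7055) = √((-5 - 14 + 3*(32 - 1)) + 7055) = √((-5 - 14 + 3*31) + 7055) = √((-5 - 14 + 93) + 7055) = √(74 + 7055) = √7129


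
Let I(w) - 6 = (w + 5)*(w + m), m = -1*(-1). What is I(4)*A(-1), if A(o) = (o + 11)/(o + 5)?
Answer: 255/2 ≈ 127.50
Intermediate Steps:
m = 1
A(o) = (11 + o)/(5 + o)
I(w) = 6 + (1 + w)*(5 + w) (I(w) = 6 + (w + 5)*(w + 1) = 6 + (5 + w)*(1 + w) = 6 + (1 + w)*(5 + w))
I(4)*A(-1) = (11 + 4**2 + 6*4)*((11 - 1)/(5 - 1)) = (11 + 16 + 24)*(10/4) = 51*((1/4)*10) = 51*(5/2) = 255/2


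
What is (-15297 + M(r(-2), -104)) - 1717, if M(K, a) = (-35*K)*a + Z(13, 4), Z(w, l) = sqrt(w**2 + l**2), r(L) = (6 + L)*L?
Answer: -46134 + sqrt(185) ≈ -46120.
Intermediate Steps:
r(L) = L*(6 + L)
Z(w, l) = sqrt(l**2 + w**2)
M(K, a) = sqrt(185) - 35*K*a (M(K, a) = (-35*K)*a + sqrt(4**2 + 13**2) = -35*K*a + sqrt(16 + 169) = -35*K*a + sqrt(185) = sqrt(185) - 35*K*a)
(-15297 + M(r(-2), -104)) - 1717 = (-15297 + (sqrt(185) - 35*(-2*(6 - 2))*(-104))) - 1717 = (-15297 + (sqrt(185) - 35*(-2*4)*(-104))) - 1717 = (-15297 + (sqrt(185) - 35*(-8)*(-104))) - 1717 = (-15297 + (sqrt(185) - 29120)) - 1717 = (-15297 + (-29120 + sqrt(185))) - 1717 = (-44417 + sqrt(185)) - 1717 = -46134 + sqrt(185)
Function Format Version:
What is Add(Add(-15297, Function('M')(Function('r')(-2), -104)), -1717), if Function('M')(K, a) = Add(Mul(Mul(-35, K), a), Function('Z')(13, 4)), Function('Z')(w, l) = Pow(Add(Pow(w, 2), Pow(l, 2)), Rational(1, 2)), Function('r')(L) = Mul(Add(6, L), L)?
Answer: Add(-46134, Pow(185, Rational(1, 2))) ≈ -46120.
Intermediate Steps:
Function('r')(L) = Mul(L, Add(6, L))
Function('Z')(w, l) = Pow(Add(Pow(l, 2), Pow(w, 2)), Rational(1, 2))
Function('M')(K, a) = Add(Pow(185, Rational(1, 2)), Mul(-35, K, a)) (Function('M')(K, a) = Add(Mul(Mul(-35, K), a), Pow(Add(Pow(4, 2), Pow(13, 2)), Rational(1, 2))) = Add(Mul(-35, K, a), Pow(Add(16, 169), Rational(1, 2))) = Add(Mul(-35, K, a), Pow(185, Rational(1, 2))) = Add(Pow(185, Rational(1, 2)), Mul(-35, K, a)))
Add(Add(-15297, Function('M')(Function('r')(-2), -104)), -1717) = Add(Add(-15297, Add(Pow(185, Rational(1, 2)), Mul(-35, Mul(-2, Add(6, -2)), -104))), -1717) = Add(Add(-15297, Add(Pow(185, Rational(1, 2)), Mul(-35, Mul(-2, 4), -104))), -1717) = Add(Add(-15297, Add(Pow(185, Rational(1, 2)), Mul(-35, -8, -104))), -1717) = Add(Add(-15297, Add(Pow(185, Rational(1, 2)), -29120)), -1717) = Add(Add(-15297, Add(-29120, Pow(185, Rational(1, 2)))), -1717) = Add(Add(-44417, Pow(185, Rational(1, 2))), -1717) = Add(-46134, Pow(185, Rational(1, 2)))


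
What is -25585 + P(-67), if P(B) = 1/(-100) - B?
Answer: -2551801/100 ≈ -25518.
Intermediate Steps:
P(B) = -1/100 - B
-25585 + P(-67) = -25585 + (-1/100 - 1*(-67)) = -25585 + (-1/100 + 67) = -25585 + 6699/100 = -2551801/100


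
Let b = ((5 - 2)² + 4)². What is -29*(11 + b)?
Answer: -5220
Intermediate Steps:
b = 169 (b = (3² + 4)² = (9 + 4)² = 13² = 169)
-29*(11 + b) = -29*(11 + 169) = -29*180 = -5220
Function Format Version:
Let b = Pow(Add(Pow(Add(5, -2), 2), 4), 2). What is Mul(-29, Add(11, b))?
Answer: -5220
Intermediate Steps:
b = 169 (b = Pow(Add(Pow(3, 2), 4), 2) = Pow(Add(9, 4), 2) = Pow(13, 2) = 169)
Mul(-29, Add(11, b)) = Mul(-29, Add(11, 169)) = Mul(-29, 180) = -5220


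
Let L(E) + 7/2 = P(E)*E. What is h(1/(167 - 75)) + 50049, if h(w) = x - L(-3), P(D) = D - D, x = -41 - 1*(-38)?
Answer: 100099/2 ≈ 50050.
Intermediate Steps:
x = -3 (x = -41 + 38 = -3)
P(D) = 0
L(E) = -7/2 (L(E) = -7/2 + 0*E = -7/2 + 0 = -7/2)
h(w) = ½ (h(w) = -3 - 1*(-7/2) = -3 + 7/2 = ½)
h(1/(167 - 75)) + 50049 = ½ + 50049 = 100099/2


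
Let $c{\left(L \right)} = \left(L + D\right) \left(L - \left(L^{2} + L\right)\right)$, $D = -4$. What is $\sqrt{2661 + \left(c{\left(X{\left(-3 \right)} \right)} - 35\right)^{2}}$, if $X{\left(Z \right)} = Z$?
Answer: $\sqrt{3445} \approx 58.694$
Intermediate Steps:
$c{\left(L \right)} = - L^{2} \left(-4 + L\right)$ ($c{\left(L \right)} = \left(L - 4\right) \left(L - \left(L^{2} + L\right)\right) = \left(-4 + L\right) \left(L - \left(L + L^{2}\right)\right) = \left(-4 + L\right) \left(- L^{2}\right) = - L^{2} \left(-4 + L\right)$)
$\sqrt{2661 + \left(c{\left(X{\left(-3 \right)} \right)} - 35\right)^{2}} = \sqrt{2661 + \left(\left(-3\right)^{2} \left(4 - -3\right) - 35\right)^{2}} = \sqrt{2661 + \left(9 \left(4 + 3\right) - 35\right)^{2}} = \sqrt{2661 + \left(9 \cdot 7 - 35\right)^{2}} = \sqrt{2661 + \left(63 - 35\right)^{2}} = \sqrt{2661 + 28^{2}} = \sqrt{2661 + 784} = \sqrt{3445}$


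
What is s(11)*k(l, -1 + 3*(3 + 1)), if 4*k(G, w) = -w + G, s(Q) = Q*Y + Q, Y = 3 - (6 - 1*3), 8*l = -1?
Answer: -979/32 ≈ -30.594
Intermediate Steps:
l = -⅛ (l = (⅛)*(-1) = -⅛ ≈ -0.12500)
Y = 0 (Y = 3 - (6 - 3) = 3 - 1*3 = 3 - 3 = 0)
s(Q) = Q (s(Q) = Q*0 + Q = 0 + Q = Q)
k(G, w) = -w/4 + G/4 (k(G, w) = (-w + G)/4 = (G - w)/4 = -w/4 + G/4)
s(11)*k(l, -1 + 3*(3 + 1)) = 11*(-(-1 + 3*(3 + 1))/4 + (¼)*(-⅛)) = 11*(-(-1 + 3*4)/4 - 1/32) = 11*(-(-1 + 12)/4 - 1/32) = 11*(-¼*11 - 1/32) = 11*(-11/4 - 1/32) = 11*(-89/32) = -979/32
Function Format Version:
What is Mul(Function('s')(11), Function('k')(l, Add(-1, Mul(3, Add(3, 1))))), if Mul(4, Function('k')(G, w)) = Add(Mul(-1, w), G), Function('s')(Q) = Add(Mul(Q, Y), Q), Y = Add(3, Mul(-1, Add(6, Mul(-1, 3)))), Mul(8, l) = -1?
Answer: Rational(-979, 32) ≈ -30.594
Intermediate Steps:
l = Rational(-1, 8) (l = Mul(Rational(1, 8), -1) = Rational(-1, 8) ≈ -0.12500)
Y = 0 (Y = Add(3, Mul(-1, Add(6, -3))) = Add(3, Mul(-1, 3)) = Add(3, -3) = 0)
Function('s')(Q) = Q (Function('s')(Q) = Add(Mul(Q, 0), Q) = Add(0, Q) = Q)
Function('k')(G, w) = Add(Mul(Rational(-1, 4), w), Mul(Rational(1, 4), G)) (Function('k')(G, w) = Mul(Rational(1, 4), Add(Mul(-1, w), G)) = Mul(Rational(1, 4), Add(G, Mul(-1, w))) = Add(Mul(Rational(-1, 4), w), Mul(Rational(1, 4), G)))
Mul(Function('s')(11), Function('k')(l, Add(-1, Mul(3, Add(3, 1))))) = Mul(11, Add(Mul(Rational(-1, 4), Add(-1, Mul(3, Add(3, 1)))), Mul(Rational(1, 4), Rational(-1, 8)))) = Mul(11, Add(Mul(Rational(-1, 4), Add(-1, Mul(3, 4))), Rational(-1, 32))) = Mul(11, Add(Mul(Rational(-1, 4), Add(-1, 12)), Rational(-1, 32))) = Mul(11, Add(Mul(Rational(-1, 4), 11), Rational(-1, 32))) = Mul(11, Add(Rational(-11, 4), Rational(-1, 32))) = Mul(11, Rational(-89, 32)) = Rational(-979, 32)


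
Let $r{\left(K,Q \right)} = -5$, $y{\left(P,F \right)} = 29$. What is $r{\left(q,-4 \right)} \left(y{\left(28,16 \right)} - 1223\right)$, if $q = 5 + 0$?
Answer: $5970$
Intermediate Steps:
$q = 5$
$r{\left(q,-4 \right)} \left(y{\left(28,16 \right)} - 1223\right) = - 5 \left(29 - 1223\right) = \left(-5\right) \left(-1194\right) = 5970$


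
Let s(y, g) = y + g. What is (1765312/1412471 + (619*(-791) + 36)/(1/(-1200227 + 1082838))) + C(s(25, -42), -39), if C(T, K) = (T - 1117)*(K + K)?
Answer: 81178834381765071/1412471 ≈ 5.7473e+10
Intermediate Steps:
s(y, g) = g + y
C(T, K) = 2*K*(-1117 + T) (C(T, K) = (-1117 + T)*(2*K) = 2*K*(-1117 + T))
(1765312/1412471 + (619*(-791) + 36)/(1/(-1200227 + 1082838))) + C(s(25, -42), -39) = (1765312/1412471 + (619*(-791) + 36)/(1/(-1200227 + 1082838))) + 2*(-39)*(-1117 + (-42 + 25)) = (1765312*(1/1412471) + (-489629 + 36)/(1/(-117389))) + 2*(-39)*(-1117 - 17) = (1765312/1412471 - 489593/(-1/117389)) + 2*(-39)*(-1134) = (1765312/1412471 - 489593*(-117389)) + 88452 = (1765312/1412471 + 57472832677) + 88452 = 81178709445880179/1412471 + 88452 = 81178834381765071/1412471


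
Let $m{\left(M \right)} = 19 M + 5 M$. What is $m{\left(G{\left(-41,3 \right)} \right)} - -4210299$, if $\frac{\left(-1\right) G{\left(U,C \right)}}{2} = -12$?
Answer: $4210875$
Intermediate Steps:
$G{\left(U,C \right)} = 24$ ($G{\left(U,C \right)} = \left(-2\right) \left(-12\right) = 24$)
$m{\left(M \right)} = 24 M$
$m{\left(G{\left(-41,3 \right)} \right)} - -4210299 = 24 \cdot 24 - -4210299 = 576 + 4210299 = 4210875$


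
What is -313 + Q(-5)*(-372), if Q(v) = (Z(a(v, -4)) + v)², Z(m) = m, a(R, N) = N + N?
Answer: -63181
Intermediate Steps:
a(R, N) = 2*N
Q(v) = (-8 + v)² (Q(v) = (2*(-4) + v)² = (-8 + v)²)
-313 + Q(-5)*(-372) = -313 + (-8 - 5)²*(-372) = -313 + (-13)²*(-372) = -313 + 169*(-372) = -313 - 62868 = -63181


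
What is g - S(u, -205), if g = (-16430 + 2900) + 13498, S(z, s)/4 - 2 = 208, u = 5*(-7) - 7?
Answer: -872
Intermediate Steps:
u = -42 (u = -35 - 7 = -42)
S(z, s) = 840 (S(z, s) = 8 + 4*208 = 8 + 832 = 840)
g = -32 (g = -13530 + 13498 = -32)
g - S(u, -205) = -32 - 1*840 = -32 - 840 = -872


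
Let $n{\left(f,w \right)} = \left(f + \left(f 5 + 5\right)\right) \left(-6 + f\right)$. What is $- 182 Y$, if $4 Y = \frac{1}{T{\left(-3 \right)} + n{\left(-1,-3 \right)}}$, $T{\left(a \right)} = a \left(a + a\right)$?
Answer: $- \frac{91}{50} \approx -1.82$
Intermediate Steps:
$n{\left(f,w \right)} = \left(-6 + f\right) \left(5 + 6 f\right)$ ($n{\left(f,w \right)} = \left(f + \left(5 f + 5\right)\right) \left(-6 + f\right) = \left(f + \left(5 + 5 f\right)\right) \left(-6 + f\right) = \left(5 + 6 f\right) \left(-6 + f\right) = \left(-6 + f\right) \left(5 + 6 f\right)$)
$T{\left(a \right)} = 2 a^{2}$ ($T{\left(a \right)} = a 2 a = 2 a^{2}$)
$Y = \frac{1}{100}$ ($Y = \frac{1}{4 \left(2 \left(-3\right)^{2} - \left(-1 - 6\right)\right)} = \frac{1}{4 \left(2 \cdot 9 + \left(-30 + 31 + 6 \cdot 1\right)\right)} = \frac{1}{4 \left(18 + \left(-30 + 31 + 6\right)\right)} = \frac{1}{4 \left(18 + 7\right)} = \frac{1}{4 \cdot 25} = \frac{1}{4} \cdot \frac{1}{25} = \frac{1}{100} \approx 0.01$)
$- 182 Y = \left(-182\right) \frac{1}{100} = - \frac{91}{50}$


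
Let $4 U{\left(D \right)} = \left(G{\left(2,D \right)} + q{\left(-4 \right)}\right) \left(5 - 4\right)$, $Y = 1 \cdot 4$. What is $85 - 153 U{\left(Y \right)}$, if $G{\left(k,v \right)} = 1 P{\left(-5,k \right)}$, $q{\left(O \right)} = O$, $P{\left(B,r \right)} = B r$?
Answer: $\frac{1241}{2} \approx 620.5$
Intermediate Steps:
$Y = 4$
$G{\left(k,v \right)} = - 5 k$ ($G{\left(k,v \right)} = 1 \left(- 5 k\right) = - 5 k$)
$U{\left(D \right)} = - \frac{7}{2}$ ($U{\left(D \right)} = \frac{\left(\left(-5\right) 2 - 4\right) \left(5 - 4\right)}{4} = \frac{\left(-10 - 4\right) 1}{4} = \frac{\left(-14\right) 1}{4} = \frac{1}{4} \left(-14\right) = - \frac{7}{2}$)
$85 - 153 U{\left(Y \right)} = 85 - - \frac{1071}{2} = 85 + \frac{1071}{2} = \frac{1241}{2}$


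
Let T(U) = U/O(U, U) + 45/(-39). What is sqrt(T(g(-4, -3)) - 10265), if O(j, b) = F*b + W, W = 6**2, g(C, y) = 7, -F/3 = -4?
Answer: I*sqrt(6245892510)/780 ≈ 101.32*I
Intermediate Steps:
F = 12 (F = -3*(-4) = 12)
W = 36
O(j, b) = 36 + 12*b (O(j, b) = 12*b + 36 = 36 + 12*b)
T(U) = -15/13 + U/(36 + 12*U) (T(U) = U/(36 + 12*U) + 45/(-39) = U/(36 + 12*U) + 45*(-1/39) = U/(36 + 12*U) - 15/13 = -15/13 + U/(36 + 12*U))
sqrt(T(g(-4, -3)) - 10265) = sqrt((-540 - 167*7)/(156*(3 + 7)) - 10265) = sqrt((1/156)*(-540 - 1169)/10 - 10265) = sqrt((1/156)*(1/10)*(-1709) - 10265) = sqrt(-1709/1560 - 10265) = sqrt(-16015109/1560) = I*sqrt(6245892510)/780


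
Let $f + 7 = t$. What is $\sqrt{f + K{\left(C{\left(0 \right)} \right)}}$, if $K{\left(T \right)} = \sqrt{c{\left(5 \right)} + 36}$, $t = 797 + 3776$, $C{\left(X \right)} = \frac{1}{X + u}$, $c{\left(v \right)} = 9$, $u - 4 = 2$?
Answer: $\sqrt{4566 + 3 \sqrt{5}} \approx 67.622$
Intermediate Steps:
$u = 6$ ($u = 4 + 2 = 6$)
$C{\left(X \right)} = \frac{1}{6 + X}$ ($C{\left(X \right)} = \frac{1}{X + 6} = \frac{1}{6 + X}$)
$t = 4573$
$f = 4566$ ($f = -7 + 4573 = 4566$)
$K{\left(T \right)} = 3 \sqrt{5}$ ($K{\left(T \right)} = \sqrt{9 + 36} = \sqrt{45} = 3 \sqrt{5}$)
$\sqrt{f + K{\left(C{\left(0 \right)} \right)}} = \sqrt{4566 + 3 \sqrt{5}}$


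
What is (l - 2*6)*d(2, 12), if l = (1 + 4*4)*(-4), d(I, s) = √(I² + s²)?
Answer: -160*√37 ≈ -973.24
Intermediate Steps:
l = -68 (l = (1 + 16)*(-4) = 17*(-4) = -68)
(l - 2*6)*d(2, 12) = (-68 - 2*6)*√(2² + 12²) = (-68 - 12)*√(4 + 144) = -160*√37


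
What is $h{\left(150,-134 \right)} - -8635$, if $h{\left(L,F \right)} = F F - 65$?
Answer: $26526$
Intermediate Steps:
$h{\left(L,F \right)} = -65 + F^{2}$ ($h{\left(L,F \right)} = F^{2} - 65 = -65 + F^{2}$)
$h{\left(150,-134 \right)} - -8635 = \left(-65 + \left(-134\right)^{2}\right) - -8635 = \left(-65 + 17956\right) + 8635 = 17891 + 8635 = 26526$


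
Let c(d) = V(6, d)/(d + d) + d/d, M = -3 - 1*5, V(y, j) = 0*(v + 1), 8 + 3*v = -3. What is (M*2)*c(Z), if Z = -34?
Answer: -16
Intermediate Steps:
v = -11/3 (v = -8/3 + (⅓)*(-3) = -8/3 - 1 = -11/3 ≈ -3.6667)
V(y, j) = 0 (V(y, j) = 0*(-11/3 + 1) = 0*(-8/3) = 0)
M = -8 (M = -3 - 5 = -8)
c(d) = 1 (c(d) = 0/(d + d) + d/d = 0/((2*d)) + 1 = 0*(1/(2*d)) + 1 = 0 + 1 = 1)
(M*2)*c(Z) = -8*2*1 = -16*1 = -16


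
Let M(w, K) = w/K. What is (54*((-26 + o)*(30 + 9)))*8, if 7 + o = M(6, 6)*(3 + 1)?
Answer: -488592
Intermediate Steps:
o = -3 (o = -7 + (6/6)*(3 + 1) = -7 + (6*(1/6))*4 = -7 + 1*4 = -7 + 4 = -3)
(54*((-26 + o)*(30 + 9)))*8 = (54*((-26 - 3)*(30 + 9)))*8 = (54*(-29*39))*8 = (54*(-1131))*8 = -61074*8 = -488592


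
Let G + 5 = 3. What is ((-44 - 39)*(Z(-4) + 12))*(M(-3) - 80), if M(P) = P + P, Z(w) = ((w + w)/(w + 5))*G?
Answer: 199864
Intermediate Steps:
G = -2 (G = -5 + 3 = -2)
Z(w) = -4*w/(5 + w) (Z(w) = ((w + w)/(w + 5))*(-2) = ((2*w)/(5 + w))*(-2) = (2*w/(5 + w))*(-2) = -4*w/(5 + w))
M(P) = 2*P
((-44 - 39)*(Z(-4) + 12))*(M(-3) - 80) = ((-44 - 39)*(-4*(-4)/(5 - 4) + 12))*(2*(-3) - 80) = (-83*(-4*(-4)/1 + 12))*(-6 - 80) = -83*(-4*(-4)*1 + 12)*(-86) = -83*(16 + 12)*(-86) = -83*28*(-86) = -2324*(-86) = 199864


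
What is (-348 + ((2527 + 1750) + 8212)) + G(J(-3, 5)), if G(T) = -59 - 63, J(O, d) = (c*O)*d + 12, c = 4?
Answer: 12019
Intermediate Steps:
J(O, d) = 12 + 4*O*d (J(O, d) = (4*O)*d + 12 = 4*O*d + 12 = 12 + 4*O*d)
G(T) = -122
(-348 + ((2527 + 1750) + 8212)) + G(J(-3, 5)) = (-348 + ((2527 + 1750) + 8212)) - 122 = (-348 + (4277 + 8212)) - 122 = (-348 + 12489) - 122 = 12141 - 122 = 12019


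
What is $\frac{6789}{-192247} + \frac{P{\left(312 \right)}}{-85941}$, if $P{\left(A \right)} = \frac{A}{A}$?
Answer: $- \frac{583645696}{16521899427} \approx -0.035326$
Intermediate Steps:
$P{\left(A \right)} = 1$
$\frac{6789}{-192247} + \frac{P{\left(312 \right)}}{-85941} = \frac{6789}{-192247} + 1 \frac{1}{-85941} = 6789 \left(- \frac{1}{192247}\right) + 1 \left(- \frac{1}{85941}\right) = - \frac{6789}{192247} - \frac{1}{85941} = - \frac{583645696}{16521899427}$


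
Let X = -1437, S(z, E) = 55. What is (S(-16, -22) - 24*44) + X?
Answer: -2438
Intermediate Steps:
(S(-16, -22) - 24*44) + X = (55 - 24*44) - 1437 = (55 - 1056) - 1437 = -1001 - 1437 = -2438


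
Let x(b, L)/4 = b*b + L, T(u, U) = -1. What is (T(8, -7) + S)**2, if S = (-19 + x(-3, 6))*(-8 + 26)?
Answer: 543169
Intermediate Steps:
x(b, L) = 4*L + 4*b**2 (x(b, L) = 4*(b*b + L) = 4*(b**2 + L) = 4*(L + b**2) = 4*L + 4*b**2)
S = 738 (S = (-19 + (4*6 + 4*(-3)**2))*(-8 + 26) = (-19 + (24 + 4*9))*18 = (-19 + (24 + 36))*18 = (-19 + 60)*18 = 41*18 = 738)
(T(8, -7) + S)**2 = (-1 + 738)**2 = 737**2 = 543169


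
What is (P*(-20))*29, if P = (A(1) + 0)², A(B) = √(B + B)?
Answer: -1160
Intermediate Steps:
A(B) = √2*√B (A(B) = √(2*B) = √2*√B)
P = 2 (P = (√2*√1 + 0)² = (√2*1 + 0)² = (√2 + 0)² = (√2)² = 2)
(P*(-20))*29 = (2*(-20))*29 = -40*29 = -1160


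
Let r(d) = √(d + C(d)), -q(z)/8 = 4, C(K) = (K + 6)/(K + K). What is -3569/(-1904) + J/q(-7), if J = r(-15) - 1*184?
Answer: 14517/1904 - 7*I*√30/320 ≈ 7.6245 - 0.11981*I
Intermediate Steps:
C(K) = (6 + K)/(2*K) (C(K) = (6 + K)/((2*K)) = (6 + K)*(1/(2*K)) = (6 + K)/(2*K))
q(z) = -32 (q(z) = -8*4 = -32)
r(d) = √(d + (6 + d)/(2*d))
J = -184 + 7*I*√30/10 (J = √(2 + 4*(-15) + 12/(-15))/2 - 1*184 = √(2 - 60 + 12*(-1/15))/2 - 184 = √(2 - 60 - ⅘)/2 - 184 = √(-294/5)/2 - 184 = (7*I*√30/5)/2 - 184 = 7*I*√30/10 - 184 = -184 + 7*I*√30/10 ≈ -184.0 + 3.8341*I)
-3569/(-1904) + J/q(-7) = -3569/(-1904) + (-184 + 7*I*√30/10)/(-32) = -3569*(-1/1904) + (-184 + 7*I*√30/10)*(-1/32) = 3569/1904 + (23/4 - 7*I*√30/320) = 14517/1904 - 7*I*√30/320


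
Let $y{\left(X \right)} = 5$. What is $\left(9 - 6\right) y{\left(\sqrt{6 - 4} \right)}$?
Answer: $15$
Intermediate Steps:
$\left(9 - 6\right) y{\left(\sqrt{6 - 4} \right)} = \left(9 - 6\right) 5 = 3 \cdot 5 = 15$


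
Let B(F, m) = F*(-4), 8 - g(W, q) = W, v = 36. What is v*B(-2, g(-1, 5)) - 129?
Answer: 159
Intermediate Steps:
g(W, q) = 8 - W
B(F, m) = -4*F
v*B(-2, g(-1, 5)) - 129 = 36*(-4*(-2)) - 129 = 36*8 - 129 = 288 - 129 = 159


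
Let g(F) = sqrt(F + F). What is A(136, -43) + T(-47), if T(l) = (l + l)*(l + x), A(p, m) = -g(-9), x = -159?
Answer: 19364 - 3*I*sqrt(2) ≈ 19364.0 - 4.2426*I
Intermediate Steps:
g(F) = sqrt(2)*sqrt(F) (g(F) = sqrt(2*F) = sqrt(2)*sqrt(F))
A(p, m) = -3*I*sqrt(2) (A(p, m) = -sqrt(2)*sqrt(-9) = -sqrt(2)*3*I = -3*I*sqrt(2))
T(l) = 2*l*(-159 + l) (T(l) = (l + l)*(l - 159) = (2*l)*(-159 + l) = 2*l*(-159 + l))
A(136, -43) + T(-47) = -3*I*sqrt(2) + 2*(-47)*(-159 - 47) = -3*I*sqrt(2) + 2*(-47)*(-206) = -3*I*sqrt(2) + 19364 = 19364 - 3*I*sqrt(2)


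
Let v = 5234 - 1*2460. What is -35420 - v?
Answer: -38194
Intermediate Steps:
v = 2774 (v = 5234 - 2460 = 2774)
-35420 - v = -35420 - 1*2774 = -35420 - 2774 = -38194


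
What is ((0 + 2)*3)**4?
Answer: 1296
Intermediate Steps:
((0 + 2)*3)**4 = (2*3)**4 = 6**4 = 1296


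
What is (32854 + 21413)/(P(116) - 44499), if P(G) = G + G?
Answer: -54267/44267 ≈ -1.2259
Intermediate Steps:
P(G) = 2*G
(32854 + 21413)/(P(116) - 44499) = (32854 + 21413)/(2*116 - 44499) = 54267/(232 - 44499) = 54267/(-44267) = 54267*(-1/44267) = -54267/44267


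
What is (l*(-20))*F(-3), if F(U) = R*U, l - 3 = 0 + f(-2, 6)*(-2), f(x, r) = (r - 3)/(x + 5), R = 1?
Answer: 60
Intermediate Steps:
f(x, r) = (-3 + r)/(5 + x)
l = 1 (l = 3 + (0 + ((-3 + 6)/(5 - 2))*(-2)) = 3 + (0 + (3/3)*(-2)) = 3 + (0 + ((⅓)*3)*(-2)) = 3 + (0 + 1*(-2)) = 3 + (0 - 2) = 3 - 2 = 1)
F(U) = U (F(U) = 1*U = U)
(l*(-20))*F(-3) = (1*(-20))*(-3) = -20*(-3) = 60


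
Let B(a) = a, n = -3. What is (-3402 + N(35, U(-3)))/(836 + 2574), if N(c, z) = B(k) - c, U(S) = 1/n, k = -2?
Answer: -3439/3410 ≈ -1.0085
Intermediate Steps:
U(S) = -⅓ (U(S) = 1/(-3) = -⅓)
N(c, z) = -2 - c
(-3402 + N(35, U(-3)))/(836 + 2574) = (-3402 + (-2 - 1*35))/(836 + 2574) = (-3402 + (-2 - 35))/3410 = (-3402 - 37)*(1/3410) = -3439*1/3410 = -3439/3410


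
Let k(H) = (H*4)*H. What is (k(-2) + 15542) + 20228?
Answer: 35786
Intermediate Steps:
k(H) = 4*H² (k(H) = (4*H)*H = 4*H²)
(k(-2) + 15542) + 20228 = (4*(-2)² + 15542) + 20228 = (4*4 + 15542) + 20228 = (16 + 15542) + 20228 = 15558 + 20228 = 35786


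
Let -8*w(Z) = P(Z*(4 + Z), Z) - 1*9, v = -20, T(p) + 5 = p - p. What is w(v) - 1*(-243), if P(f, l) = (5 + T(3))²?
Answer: 1953/8 ≈ 244.13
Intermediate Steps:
T(p) = -5 (T(p) = -5 + (p - p) = -5 + 0 = -5)
P(f, l) = 0 (P(f, l) = (5 - 5)² = 0² = 0)
w(Z) = 9/8 (w(Z) = -(0 - 1*9)/8 = -(0 - 9)/8 = -⅛*(-9) = 9/8)
w(v) - 1*(-243) = 9/8 - 1*(-243) = 9/8 + 243 = 1953/8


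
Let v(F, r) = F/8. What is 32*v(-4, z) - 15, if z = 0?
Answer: -31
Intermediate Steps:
v(F, r) = F/8 (v(F, r) = F*(1/8) = F/8)
32*v(-4, z) - 15 = 32*((1/8)*(-4)) - 15 = 32*(-1/2) - 15 = -16 - 15 = -31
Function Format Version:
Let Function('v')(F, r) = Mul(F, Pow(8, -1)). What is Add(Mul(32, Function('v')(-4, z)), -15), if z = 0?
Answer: -31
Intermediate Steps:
Function('v')(F, r) = Mul(Rational(1, 8), F) (Function('v')(F, r) = Mul(F, Rational(1, 8)) = Mul(Rational(1, 8), F))
Add(Mul(32, Function('v')(-4, z)), -15) = Add(Mul(32, Mul(Rational(1, 8), -4)), -15) = Add(Mul(32, Rational(-1, 2)), -15) = Add(-16, -15) = -31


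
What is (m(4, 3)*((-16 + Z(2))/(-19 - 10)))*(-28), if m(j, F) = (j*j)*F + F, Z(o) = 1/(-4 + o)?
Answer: -23562/29 ≈ -812.48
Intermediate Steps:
m(j, F) = F + F*j**2 (m(j, F) = j**2*F + F = F*j**2 + F = F + F*j**2)
(m(4, 3)*((-16 + Z(2))/(-19 - 10)))*(-28) = ((3*(1 + 4**2))*((-16 + 1/(-4 + 2))/(-19 - 10)))*(-28) = ((3*(1 + 16))*((-16 + 1/(-2))/(-29)))*(-28) = ((3*17)*((-16 - 1/2)*(-1/29)))*(-28) = (51*(-33/2*(-1/29)))*(-28) = (51*(33/58))*(-28) = (1683/58)*(-28) = -23562/29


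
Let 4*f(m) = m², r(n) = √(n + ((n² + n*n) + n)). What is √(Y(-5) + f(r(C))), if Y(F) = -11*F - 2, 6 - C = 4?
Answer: 2*√14 ≈ 7.4833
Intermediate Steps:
C = 2 (C = 6 - 1*4 = 6 - 4 = 2)
Y(F) = -2 - 11*F
r(n) = √(2*n + 2*n²) (r(n) = √(n + ((n² + n²) + n)) = √(n + (2*n² + n)) = √(n + (n + 2*n²)) = √(2*n + 2*n²))
f(m) = m²/4
√(Y(-5) + f(r(C))) = √((-2 - 11*(-5)) + (√2*√(2*(1 + 2)))²/4) = √((-2 + 55) + (√2*√(2*3))²/4) = √(53 + (√2*√6)²/4) = √(53 + (2*√3)²/4) = √(53 + (¼)*12) = √(53 + 3) = √56 = 2*√14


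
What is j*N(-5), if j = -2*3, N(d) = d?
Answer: 30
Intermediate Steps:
j = -6
j*N(-5) = -6*(-5) = 30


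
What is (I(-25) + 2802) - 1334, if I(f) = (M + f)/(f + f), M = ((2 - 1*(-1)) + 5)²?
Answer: 73361/50 ≈ 1467.2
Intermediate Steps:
M = 64 (M = ((2 + 1) + 5)² = (3 + 5)² = 8² = 64)
I(f) = (64 + f)/(2*f) (I(f) = (64 + f)/(f + f) = (64 + f)/((2*f)) = (64 + f)*(1/(2*f)) = (64 + f)/(2*f))
(I(-25) + 2802) - 1334 = ((½)*(64 - 25)/(-25) + 2802) - 1334 = ((½)*(-1/25)*39 + 2802) - 1334 = (-39/50 + 2802) - 1334 = 140061/50 - 1334 = 73361/50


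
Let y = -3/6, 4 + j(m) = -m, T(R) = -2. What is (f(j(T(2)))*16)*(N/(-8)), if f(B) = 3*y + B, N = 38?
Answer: 266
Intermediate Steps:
j(m) = -4 - m
y = -½ (y = -3*⅙ = -½ ≈ -0.50000)
f(B) = -3/2 + B (f(B) = 3*(-½) + B = -3/2 + B)
(f(j(T(2)))*16)*(N/(-8)) = ((-3/2 + (-4 - 1*(-2)))*16)*(38/(-8)) = ((-3/2 + (-4 + 2))*16)*(38*(-⅛)) = ((-3/2 - 2)*16)*(-19/4) = -7/2*16*(-19/4) = -56*(-19/4) = 266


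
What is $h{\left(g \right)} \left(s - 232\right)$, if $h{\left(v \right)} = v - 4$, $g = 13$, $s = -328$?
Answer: $-5040$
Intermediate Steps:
$h{\left(v \right)} = -4 + v$
$h{\left(g \right)} \left(s - 232\right) = \left(-4 + 13\right) \left(-328 - 232\right) = 9 \left(-328 - 232\right) = 9 \left(-560\right) = -5040$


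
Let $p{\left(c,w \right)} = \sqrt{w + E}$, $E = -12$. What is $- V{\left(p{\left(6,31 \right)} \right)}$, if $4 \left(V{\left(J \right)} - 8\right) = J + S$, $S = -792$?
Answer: $190 - \frac{\sqrt{19}}{4} \approx 188.91$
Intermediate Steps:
$p{\left(c,w \right)} = \sqrt{-12 + w}$ ($p{\left(c,w \right)} = \sqrt{w - 12} = \sqrt{-12 + w}$)
$V{\left(J \right)} = -190 + \frac{J}{4}$ ($V{\left(J \right)} = 8 + \frac{J - 792}{4} = 8 + \frac{-792 + J}{4} = 8 + \left(-198 + \frac{J}{4}\right) = -190 + \frac{J}{4}$)
$- V{\left(p{\left(6,31 \right)} \right)} = - (-190 + \frac{\sqrt{-12 + 31}}{4}) = - (-190 + \frac{\sqrt{19}}{4}) = 190 - \frac{\sqrt{19}}{4}$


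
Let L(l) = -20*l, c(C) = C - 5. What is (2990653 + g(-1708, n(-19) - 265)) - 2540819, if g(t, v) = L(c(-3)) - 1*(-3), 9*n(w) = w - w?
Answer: 449997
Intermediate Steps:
c(C) = -5 + C
n(w) = 0 (n(w) = (w - w)/9 = (1/9)*0 = 0)
g(t, v) = 163 (g(t, v) = -20*(-5 - 3) - 1*(-3) = -20*(-8) + 3 = 160 + 3 = 163)
(2990653 + g(-1708, n(-19) - 265)) - 2540819 = (2990653 + 163) - 2540819 = 2990816 - 2540819 = 449997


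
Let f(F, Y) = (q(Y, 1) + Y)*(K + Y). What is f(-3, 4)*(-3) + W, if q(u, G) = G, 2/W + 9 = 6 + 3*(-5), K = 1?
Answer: -676/9 ≈ -75.111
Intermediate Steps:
W = -⅑ (W = 2/(-9 + (6 + 3*(-5))) = 2/(-9 + (6 - 15)) = 2/(-9 - 9) = 2/(-18) = 2*(-1/18) = -⅑ ≈ -0.11111)
f(F, Y) = (1 + Y)² (f(F, Y) = (1 + Y)*(1 + Y) = (1 + Y)²)
f(-3, 4)*(-3) + W = (1 + 4² + 2*4)*(-3) - ⅑ = (1 + 16 + 8)*(-3) - ⅑ = 25*(-3) - ⅑ = -75 - ⅑ = -676/9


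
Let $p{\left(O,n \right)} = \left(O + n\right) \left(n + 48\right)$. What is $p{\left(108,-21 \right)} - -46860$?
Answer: $49209$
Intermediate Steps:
$p{\left(O,n \right)} = \left(48 + n\right) \left(O + n\right)$ ($p{\left(O,n \right)} = \left(O + n\right) \left(48 + n\right) = \left(48 + n\right) \left(O + n\right)$)
$p{\left(108,-21 \right)} - -46860 = \left(\left(-21\right)^{2} + 48 \cdot 108 + 48 \left(-21\right) + 108 \left(-21\right)\right) - -46860 = \left(441 + 5184 - 1008 - 2268\right) + 46860 = 2349 + 46860 = 49209$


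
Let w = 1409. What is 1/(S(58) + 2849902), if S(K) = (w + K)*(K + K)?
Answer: 1/3020074 ≈ 3.3112e-7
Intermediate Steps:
S(K) = 2*K*(1409 + K) (S(K) = (1409 + K)*(K + K) = (1409 + K)*(2*K) = 2*K*(1409 + K))
1/(S(58) + 2849902) = 1/(2*58*(1409 + 58) + 2849902) = 1/(2*58*1467 + 2849902) = 1/(170172 + 2849902) = 1/3020074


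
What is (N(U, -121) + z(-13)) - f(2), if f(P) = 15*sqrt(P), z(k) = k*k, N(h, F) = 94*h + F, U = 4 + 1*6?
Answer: 988 - 15*sqrt(2) ≈ 966.79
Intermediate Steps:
U = 10 (U = 4 + 6 = 10)
N(h, F) = F + 94*h
z(k) = k**2
(N(U, -121) + z(-13)) - f(2) = ((-121 + 94*10) + (-13)**2) - 15*sqrt(2) = ((-121 + 940) + 169) - 15*sqrt(2) = (819 + 169) - 15*sqrt(2) = 988 - 15*sqrt(2)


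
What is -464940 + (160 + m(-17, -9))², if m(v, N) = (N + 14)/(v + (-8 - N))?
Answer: -112496615/256 ≈ -4.3944e+5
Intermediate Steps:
m(v, N) = (14 + N)/(-8 + v - N)
-464940 + (160 + m(-17, -9))² = -464940 + (160 + (14 - 9)/(-8 - 17 - 1*(-9)))² = -464940 + (160 + 5/(-8 - 17 + 9))² = -464940 + (160 + 5/(-16))² = -464940 + (160 - 1/16*5)² = -464940 + (160 - 5/16)² = -464940 + (2555/16)² = -464940 + 6528025/256 = -112496615/256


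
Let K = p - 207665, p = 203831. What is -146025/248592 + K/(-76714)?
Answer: -1708176687/3178414448 ≈ -0.53743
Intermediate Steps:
K = -3834 (K = 203831 - 207665 = -3834)
-146025/248592 + K/(-76714) = -146025/248592 - 3834/(-76714) = -146025*1/248592 - 3834*(-1/76714) = -48675/82864 + 1917/38357 = -1708176687/3178414448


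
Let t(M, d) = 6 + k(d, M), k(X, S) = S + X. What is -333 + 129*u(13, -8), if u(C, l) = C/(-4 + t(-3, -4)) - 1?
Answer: -3987/5 ≈ -797.40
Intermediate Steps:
t(M, d) = 6 + M + d (t(M, d) = 6 + (M + d) = 6 + M + d)
u(C, l) = -1 - C/5 (u(C, l) = C/(-4 + (6 - 3 - 4)) - 1 = C/(-4 - 1) - 1 = C/(-5) - 1 = -C/5 - 1 = -1 - C/5)
-333 + 129*u(13, -8) = -333 + 129*(-1 - 1/5*13) = -333 + 129*(-1 - 13/5) = -333 + 129*(-18/5) = -333 - 2322/5 = -3987/5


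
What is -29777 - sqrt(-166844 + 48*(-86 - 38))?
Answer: -29777 - 2*I*sqrt(43199) ≈ -29777.0 - 415.69*I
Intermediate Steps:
-29777 - sqrt(-166844 + 48*(-86 - 38)) = -29777 - sqrt(-166844 + 48*(-124)) = -29777 - sqrt(-166844 - 5952) = -29777 - sqrt(-172796) = -29777 - 2*I*sqrt(43199)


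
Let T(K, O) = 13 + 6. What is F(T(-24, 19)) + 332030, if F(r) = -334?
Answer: 331696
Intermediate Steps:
T(K, O) = 19
F(T(-24, 19)) + 332030 = -334 + 332030 = 331696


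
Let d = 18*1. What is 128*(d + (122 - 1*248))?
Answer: -13824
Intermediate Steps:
d = 18
128*(d + (122 - 1*248)) = 128*(18 + (122 - 1*248)) = 128*(18 + (122 - 248)) = 128*(18 - 126) = 128*(-108) = -13824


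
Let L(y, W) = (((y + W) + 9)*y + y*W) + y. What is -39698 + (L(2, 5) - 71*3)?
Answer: -39867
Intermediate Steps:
L(y, W) = y + W*y + y*(9 + W + y) (L(y, W) = (((W + y) + 9)*y + W*y) + y = ((9 + W + y)*y + W*y) + y = (y*(9 + W + y) + W*y) + y = (W*y + y*(9 + W + y)) + y = y + W*y + y*(9 + W + y))
-39698 + (L(2, 5) - 71*3) = -39698 + (2*(10 + 2 + 2*5) - 71*3) = -39698 + (2*(10 + 2 + 10) - 213) = -39698 + (2*22 - 213) = -39698 + (44 - 213) = -39698 - 169 = -39867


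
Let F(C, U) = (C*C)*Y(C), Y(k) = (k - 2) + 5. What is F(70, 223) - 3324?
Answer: 354376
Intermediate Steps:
Y(k) = 3 + k (Y(k) = (-2 + k) + 5 = 3 + k)
F(C, U) = C²*(3 + C) (F(C, U) = (C*C)*(3 + C) = C²*(3 + C))
F(70, 223) - 3324 = 70²*(3 + 70) - 3324 = 4900*73 - 3324 = 357700 - 3324 = 354376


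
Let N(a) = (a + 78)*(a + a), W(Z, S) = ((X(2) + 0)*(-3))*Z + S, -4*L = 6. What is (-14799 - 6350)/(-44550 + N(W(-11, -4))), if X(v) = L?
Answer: 42298/94343 ≈ 0.44834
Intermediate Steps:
L = -3/2 (L = -¼*6 = -3/2 ≈ -1.5000)
X(v) = -3/2
W(Z, S) = S + 9*Z/2 (W(Z, S) = ((-3/2 + 0)*(-3))*Z + S = (-3/2*(-3))*Z + S = 9*Z/2 + S = S + 9*Z/2)
N(a) = 2*a*(78 + a) (N(a) = (78 + a)*(2*a) = 2*a*(78 + a))
(-14799 - 6350)/(-44550 + N(W(-11, -4))) = (-14799 - 6350)/(-44550 + 2*(-4 + (9/2)*(-11))*(78 + (-4 + (9/2)*(-11)))) = -21149/(-44550 + 2*(-4 - 99/2)*(78 + (-4 - 99/2))) = -21149/(-44550 + 2*(-107/2)*(78 - 107/2)) = -21149/(-44550 + 2*(-107/2)*(49/2)) = -21149/(-44550 - 5243/2) = -21149/(-94343/2) = -21149*(-2/94343) = 42298/94343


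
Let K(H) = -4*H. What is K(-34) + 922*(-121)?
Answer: -111426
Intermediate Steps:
K(-34) + 922*(-121) = -4*(-34) + 922*(-121) = 136 - 111562 = -111426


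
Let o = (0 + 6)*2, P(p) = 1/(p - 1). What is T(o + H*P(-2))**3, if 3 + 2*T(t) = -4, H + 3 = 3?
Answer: -343/8 ≈ -42.875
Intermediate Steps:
P(p) = 1/(-1 + p)
o = 12 (o = 6*2 = 12)
H = 0 (H = -3 + 3 = 0)
T(t) = -7/2 (T(t) = -3/2 + (1/2)*(-4) = -3/2 - 2 = -7/2)
T(o + H*P(-2))**3 = (-7/2)**3 = -343/8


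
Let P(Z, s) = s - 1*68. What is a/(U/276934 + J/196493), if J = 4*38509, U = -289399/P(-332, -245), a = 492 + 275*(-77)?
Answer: -352274519753053898/13408758038019 ≈ -26272.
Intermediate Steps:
a = -20683 (a = 492 - 21175 = -20683)
P(Z, s) = -68 + s (P(Z, s) = s - 68 = -68 + s)
U = 289399/313 (U = -289399/(-68 - 245) = -289399/(-313) = -289399*(-1/313) = 289399/313 ≈ 924.60)
J = 154036
a/(U/276934 + J/196493) = -20683/((289399/313)/276934 + 154036/196493) = -20683/((289399/313)*(1/276934) + 154036*(1/196493)) = -20683/(289399/86680342 + 154036/196493) = -20683/13408758038019/17032080440606 = -20683*17032080440606/13408758038019 = -352274519753053898/13408758038019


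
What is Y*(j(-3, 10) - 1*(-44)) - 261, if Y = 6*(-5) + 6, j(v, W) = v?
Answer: -1245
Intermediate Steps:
Y = -24 (Y = -30 + 6 = -24)
Y*(j(-3, 10) - 1*(-44)) - 261 = -24*(-3 - 1*(-44)) - 261 = -24*(-3 + 44) - 261 = -24*41 - 261 = -984 - 261 = -1245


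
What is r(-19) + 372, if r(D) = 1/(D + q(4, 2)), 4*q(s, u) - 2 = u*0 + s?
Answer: 13018/35 ≈ 371.94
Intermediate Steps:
q(s, u) = ½ + s/4 (q(s, u) = ½ + (u*0 + s)/4 = ½ + (0 + s)/4 = ½ + s/4)
r(D) = 1/(3/2 + D) (r(D) = 1/(D + (½ + (¼)*4)) = 1/(D + (½ + 1)) = 1/(D + 3/2) = 1/(3/2 + D))
r(-19) + 372 = 2/(3 + 2*(-19)) + 372 = 2/(3 - 38) + 372 = 2/(-35) + 372 = 2*(-1/35) + 372 = -2/35 + 372 = 13018/35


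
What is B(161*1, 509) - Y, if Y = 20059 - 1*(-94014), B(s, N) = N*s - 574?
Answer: -32698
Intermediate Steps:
B(s, N) = -574 + N*s
Y = 114073 (Y = 20059 + 94014 = 114073)
B(161*1, 509) - Y = (-574 + 509*(161*1)) - 1*114073 = (-574 + 509*161) - 114073 = (-574 + 81949) - 114073 = 81375 - 114073 = -32698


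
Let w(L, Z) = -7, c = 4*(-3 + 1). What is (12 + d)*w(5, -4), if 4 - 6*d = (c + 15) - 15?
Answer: -98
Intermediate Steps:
c = -8 (c = 4*(-2) = -8)
d = 2 (d = 2/3 - ((-8 + 15) - 15)/6 = 2/3 - (7 - 15)/6 = 2/3 - 1/6*(-8) = 2/3 + 4/3 = 2)
(12 + d)*w(5, -4) = (12 + 2)*(-7) = 14*(-7) = -98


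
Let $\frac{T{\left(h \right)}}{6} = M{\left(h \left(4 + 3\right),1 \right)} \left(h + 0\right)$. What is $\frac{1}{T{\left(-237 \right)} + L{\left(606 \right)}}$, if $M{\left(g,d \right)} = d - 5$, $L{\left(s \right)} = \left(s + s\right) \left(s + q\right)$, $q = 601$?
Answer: $\frac{1}{1468572} \approx 6.8093 \cdot 10^{-7}$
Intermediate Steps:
$L{\left(s \right)} = 2 s \left(601 + s\right)$ ($L{\left(s \right)} = \left(s + s\right) \left(s + 601\right) = 2 s \left(601 + s\right)$)
$M{\left(g,d \right)} = -5 + d$
$T{\left(h \right)} = - 24 h$ ($T{\left(h \right)} = 6 \left(-5 + 1\right) \left(h + 0\right) = 6 \left(- 4 h\right) = - 24 h$)
$\frac{1}{T{\left(-237 \right)} + L{\left(606 \right)}} = \frac{1}{\left(-24\right) \left(-237\right) + 2 \cdot 606 \left(601 + 606\right)} = \frac{1}{5688 + 2 \cdot 606 \cdot 1207} = \frac{1}{5688 + 1462884} = \frac{1}{1468572}$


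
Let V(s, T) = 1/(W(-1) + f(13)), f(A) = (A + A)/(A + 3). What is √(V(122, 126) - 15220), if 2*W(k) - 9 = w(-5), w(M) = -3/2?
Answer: 2*I*√7035359/43 ≈ 123.37*I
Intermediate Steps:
w(M) = -3/2 (w(M) = -3*½ = -3/2)
W(k) = 15/4 (W(k) = 9/2 + (½)*(-3/2) = 9/2 - ¾ = 15/4)
f(A) = 2*A/(3 + A) (f(A) = (2*A)/(3 + A) = 2*A/(3 + A))
V(s, T) = 8/43 (V(s, T) = 1/(15/4 + 2*13/(3 + 13)) = 1/(15/4 + 2*13/16) = 1/(15/4 + 2*13*(1/16)) = 1/(15/4 + 13/8) = 1/(43/8) = 8/43)
√(V(122, 126) - 15220) = √(8/43 - 15220) = √(-654452/43) = 2*I*√7035359/43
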